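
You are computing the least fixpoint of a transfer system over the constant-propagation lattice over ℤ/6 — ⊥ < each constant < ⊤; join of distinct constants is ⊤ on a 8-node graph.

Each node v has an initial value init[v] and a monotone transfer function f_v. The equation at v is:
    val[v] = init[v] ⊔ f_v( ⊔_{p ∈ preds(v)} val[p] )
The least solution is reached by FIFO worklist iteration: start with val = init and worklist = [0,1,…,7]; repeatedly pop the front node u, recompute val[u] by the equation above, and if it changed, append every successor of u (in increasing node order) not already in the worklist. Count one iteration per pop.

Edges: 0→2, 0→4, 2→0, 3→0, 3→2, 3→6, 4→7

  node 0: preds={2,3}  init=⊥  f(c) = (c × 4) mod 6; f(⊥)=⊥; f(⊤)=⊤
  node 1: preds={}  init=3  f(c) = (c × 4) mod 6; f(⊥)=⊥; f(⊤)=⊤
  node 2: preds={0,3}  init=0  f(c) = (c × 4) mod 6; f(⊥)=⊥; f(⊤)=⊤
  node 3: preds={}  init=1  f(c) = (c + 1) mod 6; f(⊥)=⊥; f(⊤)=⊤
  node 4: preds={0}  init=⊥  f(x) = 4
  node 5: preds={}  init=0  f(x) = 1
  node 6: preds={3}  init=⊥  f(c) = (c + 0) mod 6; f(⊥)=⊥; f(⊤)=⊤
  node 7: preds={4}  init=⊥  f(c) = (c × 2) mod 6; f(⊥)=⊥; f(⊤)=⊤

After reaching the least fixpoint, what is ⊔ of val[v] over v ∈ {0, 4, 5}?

Worklist (9 pops):
  #1 pop 0: in=⊤ → ⊤ (was ⊥); enqueue []
  #2 pop 1: in=⊥ → 3 (no change)
  #3 pop 2: in=⊤ → ⊤ (was 0); enqueue [0]
  #4 pop 3: in=⊥ → 1 (no change)
  #5 pop 4: in=⊤ → 4 (was ⊥); enqueue []
  #6 pop 5: in=⊥ → ⊤ (was 0); enqueue []
  #7 pop 6: in=1 → 1 (was ⊥); enqueue []
  #8 pop 7: in=4 → 2 (was ⊥); enqueue []
  #9 pop 0: in=⊤ → ⊤ (no change)

Fixpoint:
  val[0] = ⊤
  val[1] = 3
  val[2] = ⊤
  val[3] = 1
  val[4] = 4
  val[5] = ⊤
  val[6] = 1
  val[7] = 2

⊤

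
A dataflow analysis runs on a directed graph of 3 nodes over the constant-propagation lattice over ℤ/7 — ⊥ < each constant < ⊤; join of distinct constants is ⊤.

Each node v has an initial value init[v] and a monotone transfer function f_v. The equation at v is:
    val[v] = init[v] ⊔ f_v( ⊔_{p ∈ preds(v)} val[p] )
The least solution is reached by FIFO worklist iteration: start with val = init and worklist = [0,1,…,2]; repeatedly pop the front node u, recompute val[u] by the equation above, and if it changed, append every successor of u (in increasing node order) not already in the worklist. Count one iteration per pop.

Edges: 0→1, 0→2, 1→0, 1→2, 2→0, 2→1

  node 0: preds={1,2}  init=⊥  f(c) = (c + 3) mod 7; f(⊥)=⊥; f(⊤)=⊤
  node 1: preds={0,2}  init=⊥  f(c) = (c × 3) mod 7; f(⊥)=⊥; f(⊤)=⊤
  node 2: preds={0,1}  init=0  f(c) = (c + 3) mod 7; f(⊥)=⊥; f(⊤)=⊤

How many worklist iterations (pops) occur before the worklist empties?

Worklist (6 pops):
  #1 pop 0: in=0 → 3 (was ⊥); enqueue []
  #2 pop 1: in=⊤ → ⊤ (was ⊥); enqueue [0]
  #3 pop 2: in=⊤ → ⊤ (was 0); enqueue [1]
  #4 pop 0: in=⊤ → ⊤ (was 3); enqueue [2]
  #5 pop 1: in=⊤ → ⊤ (no change)
  #6 pop 2: in=⊤ → ⊤ (no change)

Fixpoint:
  val[0] = ⊤
  val[1] = ⊤
  val[2] = ⊤

6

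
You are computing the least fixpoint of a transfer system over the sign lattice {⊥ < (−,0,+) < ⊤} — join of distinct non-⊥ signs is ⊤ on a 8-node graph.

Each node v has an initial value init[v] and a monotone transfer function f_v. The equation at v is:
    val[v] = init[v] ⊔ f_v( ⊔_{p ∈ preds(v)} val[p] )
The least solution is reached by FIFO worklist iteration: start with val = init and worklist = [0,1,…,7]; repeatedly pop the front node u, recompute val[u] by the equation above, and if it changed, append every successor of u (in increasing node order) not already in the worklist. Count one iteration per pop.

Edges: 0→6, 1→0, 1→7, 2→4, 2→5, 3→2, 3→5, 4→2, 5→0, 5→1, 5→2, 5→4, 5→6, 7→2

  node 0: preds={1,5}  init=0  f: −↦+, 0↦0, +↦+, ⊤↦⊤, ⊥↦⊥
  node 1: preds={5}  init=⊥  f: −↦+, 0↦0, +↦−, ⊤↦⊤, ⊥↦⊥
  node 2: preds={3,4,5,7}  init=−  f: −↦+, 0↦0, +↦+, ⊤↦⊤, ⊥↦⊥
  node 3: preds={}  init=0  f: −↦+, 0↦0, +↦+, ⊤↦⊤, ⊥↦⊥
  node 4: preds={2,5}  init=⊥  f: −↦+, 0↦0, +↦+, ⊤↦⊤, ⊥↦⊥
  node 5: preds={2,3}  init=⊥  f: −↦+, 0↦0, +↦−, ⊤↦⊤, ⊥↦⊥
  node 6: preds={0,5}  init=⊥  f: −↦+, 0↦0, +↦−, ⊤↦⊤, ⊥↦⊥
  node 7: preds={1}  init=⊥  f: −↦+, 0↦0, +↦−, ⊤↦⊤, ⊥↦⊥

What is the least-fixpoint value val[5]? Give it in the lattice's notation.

⊤

Iteration log — 16 steps:
  step 1. node 0  ⊔preds=⊥  new=0  stable
  step 2. node 1  ⊔preds=⊥  new=⊥  stable
  step 3. node 2  ⊔preds=0  new=⊤  old=−  +wl: 
  step 4. node 3  ⊔preds=⊥  new=0  stable
  step 5. node 4  ⊔preds=⊤  new=⊤  old=⊥  +wl: 2
  step 6. node 5  ⊔preds=⊤  new=⊤  old=⊥  +wl: 0,1,4
  step 7. node 6  ⊔preds=⊤  new=⊤  old=⊥  +wl: 
  step 8. node 7  ⊔preds=⊥  new=⊥  stable
  step 9. node 2  ⊔preds=⊤  new=⊤  stable
  step 10. node 0  ⊔preds=⊤  new=⊤  old=0  +wl: 6
  step 11. node 1  ⊔preds=⊤  new=⊤  old=⊥  +wl: 0,7
  step 12. node 4  ⊔preds=⊤  new=⊤  stable
  step 13. node 6  ⊔preds=⊤  new=⊤  stable
  step 14. node 0  ⊔preds=⊤  new=⊤  stable
  step 15. node 7  ⊔preds=⊤  new=⊤  old=⊥  +wl: 2
  step 16. node 2  ⊔preds=⊤  new=⊤  stable

Least fixpoint reached:
  node 0: ⊤
  node 1: ⊤
  node 2: ⊤
  node 3: 0
  node 4: ⊤
  node 5: ⊤
  node 6: ⊤
  node 7: ⊤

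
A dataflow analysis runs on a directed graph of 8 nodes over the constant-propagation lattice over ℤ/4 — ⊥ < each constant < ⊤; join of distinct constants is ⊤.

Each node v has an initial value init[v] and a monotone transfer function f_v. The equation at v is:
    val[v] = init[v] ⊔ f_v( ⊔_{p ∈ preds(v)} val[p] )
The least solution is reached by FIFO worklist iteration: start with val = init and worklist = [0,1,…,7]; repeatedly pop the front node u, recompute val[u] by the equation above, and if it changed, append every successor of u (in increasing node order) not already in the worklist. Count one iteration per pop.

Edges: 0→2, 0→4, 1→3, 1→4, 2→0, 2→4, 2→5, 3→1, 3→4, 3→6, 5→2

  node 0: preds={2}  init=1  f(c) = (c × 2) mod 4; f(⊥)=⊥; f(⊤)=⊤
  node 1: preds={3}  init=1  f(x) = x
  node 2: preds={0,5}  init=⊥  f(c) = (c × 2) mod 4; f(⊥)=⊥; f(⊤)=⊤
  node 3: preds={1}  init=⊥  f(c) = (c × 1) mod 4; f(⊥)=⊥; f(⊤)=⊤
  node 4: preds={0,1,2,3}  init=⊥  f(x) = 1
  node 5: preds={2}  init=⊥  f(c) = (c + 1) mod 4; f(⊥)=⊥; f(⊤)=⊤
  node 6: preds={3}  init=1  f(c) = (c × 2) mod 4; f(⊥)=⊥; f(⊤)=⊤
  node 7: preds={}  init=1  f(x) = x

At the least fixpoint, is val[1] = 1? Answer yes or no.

Trace (15 dequeues):
  [1] u=0 | in ⊥ | out 1 | ==
  [2] u=1 | in ⊥ | out 1 | ==
  [3] u=2 | in 1 | out 2 | prev ⊥ | push {0}
  [4] u=3 | in 1 | out 1 | prev ⊥ | push {1}
  [5] u=4 | in ⊤ | out 1 | prev ⊥ | push {}
  [6] u=5 | in 2 | out 3 | prev ⊥ | push {2}
  [7] u=6 | in 1 | out ⊤ | prev 1 | push {}
  [8] u=7 | in ⊥ | out 1 | ==
  [9] u=0 | in 2 | out ⊤ | prev 1 | push {4}
  [10] u=1 | in 1 | out 1 | ==
  [11] u=2 | in ⊤ | out ⊤ | prev 2 | push {0,5}
  [12] u=4 | in ⊤ | out 1 | ==
  [13] u=0 | in ⊤ | out ⊤ | ==
  [14] u=5 | in ⊤ | out ⊤ | prev 3 | push {2}
  [15] u=2 | in ⊤ | out ⊤ | ==

Converged values:
  [0] ⊤
  [1] 1
  [2] ⊤
  [3] 1
  [4] 1
  [5] ⊤
  [6] ⊤
  [7] 1

yes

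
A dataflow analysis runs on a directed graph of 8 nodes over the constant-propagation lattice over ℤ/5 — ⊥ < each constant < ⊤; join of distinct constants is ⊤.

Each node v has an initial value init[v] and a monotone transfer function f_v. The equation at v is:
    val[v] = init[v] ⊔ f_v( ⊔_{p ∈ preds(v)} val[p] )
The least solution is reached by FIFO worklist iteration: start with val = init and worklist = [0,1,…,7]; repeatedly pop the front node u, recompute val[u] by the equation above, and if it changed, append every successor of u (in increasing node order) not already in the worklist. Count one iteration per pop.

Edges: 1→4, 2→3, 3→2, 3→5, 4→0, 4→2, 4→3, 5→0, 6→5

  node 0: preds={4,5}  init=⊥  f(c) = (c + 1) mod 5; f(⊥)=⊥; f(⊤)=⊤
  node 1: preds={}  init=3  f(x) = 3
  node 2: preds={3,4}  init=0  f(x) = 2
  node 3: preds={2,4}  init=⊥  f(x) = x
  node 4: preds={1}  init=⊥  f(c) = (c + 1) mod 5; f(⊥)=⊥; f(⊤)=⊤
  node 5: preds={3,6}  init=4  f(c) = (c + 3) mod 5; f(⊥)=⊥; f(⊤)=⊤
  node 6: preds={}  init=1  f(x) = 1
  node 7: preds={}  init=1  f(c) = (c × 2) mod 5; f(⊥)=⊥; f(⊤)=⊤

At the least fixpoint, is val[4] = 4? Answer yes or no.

yes

Trace (11 dequeues):
  [1] u=0 | in 4 | out 0 | prev ⊥ | push {}
  [2] u=1 | in ⊥ | out 3 | ==
  [3] u=2 | in ⊥ | out ⊤ | prev 0 | push {}
  [4] u=3 | in ⊤ | out ⊤ | prev ⊥ | push {2}
  [5] u=4 | in 3 | out 4 | prev ⊥ | push {0,3}
  [6] u=5 | in ⊤ | out ⊤ | prev 4 | push {}
  [7] u=6 | in ⊥ | out 1 | ==
  [8] u=7 | in ⊥ | out 1 | ==
  [9] u=2 | in ⊤ | out ⊤ | ==
  [10] u=0 | in ⊤ | out ⊤ | prev 0 | push {}
  [11] u=3 | in ⊤ | out ⊤ | ==

Converged values:
  [0] ⊤
  [1] 3
  [2] ⊤
  [3] ⊤
  [4] 4
  [5] ⊤
  [6] 1
  [7] 1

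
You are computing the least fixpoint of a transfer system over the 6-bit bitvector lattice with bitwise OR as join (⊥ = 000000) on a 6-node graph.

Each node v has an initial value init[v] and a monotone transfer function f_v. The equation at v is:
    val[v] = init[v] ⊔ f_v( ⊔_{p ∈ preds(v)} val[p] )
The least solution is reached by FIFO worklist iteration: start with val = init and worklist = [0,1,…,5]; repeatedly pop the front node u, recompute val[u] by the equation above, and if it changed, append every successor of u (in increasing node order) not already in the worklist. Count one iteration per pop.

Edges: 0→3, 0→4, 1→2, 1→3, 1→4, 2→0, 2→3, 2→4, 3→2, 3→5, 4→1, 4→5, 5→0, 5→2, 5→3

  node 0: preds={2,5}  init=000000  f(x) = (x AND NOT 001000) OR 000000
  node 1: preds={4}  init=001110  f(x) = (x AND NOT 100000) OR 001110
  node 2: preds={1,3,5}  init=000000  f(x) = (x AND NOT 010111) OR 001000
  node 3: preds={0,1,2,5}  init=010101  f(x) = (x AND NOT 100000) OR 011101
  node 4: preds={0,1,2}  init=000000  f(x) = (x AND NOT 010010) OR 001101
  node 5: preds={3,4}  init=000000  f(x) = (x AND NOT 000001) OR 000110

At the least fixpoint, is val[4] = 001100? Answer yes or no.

no

Worklist (12 pops):
  #1 pop 0: in=000000 → 000000 (no change)
  #2 pop 1: in=000000 → 001110 (no change)
  #3 pop 2: in=011111 → 001000 (was 000000); enqueue [0]
  #4 pop 3: in=001110 → 011111 (was 010101); enqueue [2]
  #5 pop 4: in=001110 → 001101 (was 000000); enqueue [1]
  #6 pop 5: in=011111 → 011110 (was 000000); enqueue [3]
  #7 pop 0: in=011110 → 010110 (was 000000); enqueue [4]
  #8 pop 2: in=011111 → 001000 (no change)
  #9 pop 1: in=001101 → 001111 (was 001110); enqueue [2]
  #10 pop 3: in=011111 → 011111 (no change)
  #11 pop 4: in=011111 → 001101 (no change)
  #12 pop 2: in=011111 → 001000 (no change)

Fixpoint:
  val[0] = 010110
  val[1] = 001111
  val[2] = 001000
  val[3] = 011111
  val[4] = 001101
  val[5] = 011110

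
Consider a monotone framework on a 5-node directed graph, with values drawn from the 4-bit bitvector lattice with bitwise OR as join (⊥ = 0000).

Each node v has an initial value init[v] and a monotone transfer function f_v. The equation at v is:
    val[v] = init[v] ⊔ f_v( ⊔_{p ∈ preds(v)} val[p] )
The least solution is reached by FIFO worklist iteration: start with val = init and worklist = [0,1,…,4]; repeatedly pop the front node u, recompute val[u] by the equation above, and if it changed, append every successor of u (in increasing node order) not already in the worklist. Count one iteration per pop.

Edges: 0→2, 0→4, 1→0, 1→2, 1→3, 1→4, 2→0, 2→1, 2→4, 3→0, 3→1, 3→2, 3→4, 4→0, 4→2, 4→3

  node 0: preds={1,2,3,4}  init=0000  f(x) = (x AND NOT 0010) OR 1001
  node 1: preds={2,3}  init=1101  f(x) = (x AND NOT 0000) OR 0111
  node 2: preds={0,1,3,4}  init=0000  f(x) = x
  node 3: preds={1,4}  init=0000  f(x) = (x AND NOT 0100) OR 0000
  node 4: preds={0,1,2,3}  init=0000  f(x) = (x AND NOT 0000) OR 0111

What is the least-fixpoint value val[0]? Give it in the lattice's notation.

1101

Trace (9 dequeues):
  [1] u=0 | in 1101 | out 1101 | prev 0000 | push {}
  [2] u=1 | in 0000 | out 1111 | prev 1101 | push {0}
  [3] u=2 | in 1111 | out 1111 | prev 0000 | push {1}
  [4] u=3 | in 1111 | out 1011 | prev 0000 | push {2}
  [5] u=4 | in 1111 | out 1111 | prev 0000 | push {3}
  [6] u=0 | in 1111 | out 1101 | ==
  [7] u=1 | in 1111 | out 1111 | ==
  [8] u=2 | in 1111 | out 1111 | ==
  [9] u=3 | in 1111 | out 1011 | ==

Converged values:
  [0] 1101
  [1] 1111
  [2] 1111
  [3] 1011
  [4] 1111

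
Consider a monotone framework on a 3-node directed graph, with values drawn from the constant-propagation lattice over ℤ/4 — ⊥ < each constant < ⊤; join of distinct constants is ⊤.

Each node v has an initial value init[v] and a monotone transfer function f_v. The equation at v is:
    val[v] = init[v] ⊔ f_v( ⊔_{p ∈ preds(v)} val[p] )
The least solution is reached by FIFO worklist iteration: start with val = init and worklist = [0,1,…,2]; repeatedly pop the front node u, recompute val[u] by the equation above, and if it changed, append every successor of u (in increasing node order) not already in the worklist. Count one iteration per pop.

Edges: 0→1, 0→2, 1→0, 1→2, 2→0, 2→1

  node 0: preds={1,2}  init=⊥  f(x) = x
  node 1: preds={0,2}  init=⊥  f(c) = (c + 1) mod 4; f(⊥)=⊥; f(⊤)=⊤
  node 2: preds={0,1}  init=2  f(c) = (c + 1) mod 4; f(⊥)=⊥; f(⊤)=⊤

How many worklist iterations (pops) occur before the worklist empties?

7

Worklist (7 pops):
  #1 pop 0: in=2 → 2 (was ⊥); enqueue []
  #2 pop 1: in=2 → 3 (was ⊥); enqueue [0]
  #3 pop 2: in=⊤ → ⊤ (was 2); enqueue [1]
  #4 pop 0: in=⊤ → ⊤ (was 2); enqueue [2]
  #5 pop 1: in=⊤ → ⊤ (was 3); enqueue [0]
  #6 pop 2: in=⊤ → ⊤ (no change)
  #7 pop 0: in=⊤ → ⊤ (no change)

Fixpoint:
  val[0] = ⊤
  val[1] = ⊤
  val[2] = ⊤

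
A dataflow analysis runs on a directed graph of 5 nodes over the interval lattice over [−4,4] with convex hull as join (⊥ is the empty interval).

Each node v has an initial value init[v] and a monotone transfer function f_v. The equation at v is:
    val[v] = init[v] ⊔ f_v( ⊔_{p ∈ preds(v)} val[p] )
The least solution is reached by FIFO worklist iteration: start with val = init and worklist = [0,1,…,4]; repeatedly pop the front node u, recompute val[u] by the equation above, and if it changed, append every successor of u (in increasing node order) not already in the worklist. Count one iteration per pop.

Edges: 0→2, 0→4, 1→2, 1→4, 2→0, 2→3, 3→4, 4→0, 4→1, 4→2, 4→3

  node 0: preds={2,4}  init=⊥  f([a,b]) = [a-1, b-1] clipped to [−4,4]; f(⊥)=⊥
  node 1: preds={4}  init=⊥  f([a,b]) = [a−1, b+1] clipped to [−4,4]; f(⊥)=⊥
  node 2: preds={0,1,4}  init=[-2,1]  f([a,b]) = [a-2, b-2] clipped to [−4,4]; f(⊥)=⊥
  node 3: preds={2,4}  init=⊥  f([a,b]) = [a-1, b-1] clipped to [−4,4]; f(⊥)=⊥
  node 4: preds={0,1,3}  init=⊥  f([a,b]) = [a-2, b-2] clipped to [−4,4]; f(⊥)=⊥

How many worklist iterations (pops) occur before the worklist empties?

10

Trace (10 dequeues):
  [1] u=0 | in [-2,1] | out [-3,0] | prev ⊥ | push {}
  [2] u=1 | in ⊥ | out ⊥ | ==
  [3] u=2 | in [-3,0] | out [-4,1] | prev [-2,1] | push {0}
  [4] u=3 | in [-4,1] | out [-4,0] | prev ⊥ | push {}
  [5] u=4 | in [-4,0] | out [-4,-2] | prev ⊥ | push {1,2,3}
  [6] u=0 | in [-4,1] | out [-4,0] | prev [-3,0] | push {4}
  [7] u=1 | in [-4,-2] | out [-4,-1] | prev ⊥ | push {}
  [8] u=2 | in [-4,0] | out [-4,1] | ==
  [9] u=3 | in [-4,1] | out [-4,0] | ==
  [10] u=4 | in [-4,0] | out [-4,-2] | ==

Converged values:
  [0] [-4,0]
  [1] [-4,-1]
  [2] [-4,1]
  [3] [-4,0]
  [4] [-4,-2]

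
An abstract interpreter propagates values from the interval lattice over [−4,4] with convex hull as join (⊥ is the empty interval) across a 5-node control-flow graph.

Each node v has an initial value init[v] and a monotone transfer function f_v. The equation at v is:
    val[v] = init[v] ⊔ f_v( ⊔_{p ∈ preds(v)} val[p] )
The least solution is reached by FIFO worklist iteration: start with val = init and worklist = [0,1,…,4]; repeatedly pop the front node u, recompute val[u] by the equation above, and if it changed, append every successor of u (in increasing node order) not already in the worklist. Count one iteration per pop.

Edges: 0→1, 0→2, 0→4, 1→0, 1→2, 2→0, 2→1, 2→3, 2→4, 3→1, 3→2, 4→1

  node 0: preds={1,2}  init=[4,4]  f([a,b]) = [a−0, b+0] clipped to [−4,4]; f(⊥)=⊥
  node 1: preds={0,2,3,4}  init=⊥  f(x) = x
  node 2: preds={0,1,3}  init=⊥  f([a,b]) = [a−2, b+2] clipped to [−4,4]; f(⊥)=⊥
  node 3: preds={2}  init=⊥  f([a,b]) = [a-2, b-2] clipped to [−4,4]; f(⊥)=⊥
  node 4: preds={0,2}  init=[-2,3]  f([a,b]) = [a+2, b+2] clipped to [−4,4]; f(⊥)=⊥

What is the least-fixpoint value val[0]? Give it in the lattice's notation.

[-4,4]

Iteration log — 10 steps:
  step 1. node 0  ⊔preds=⊥  new=[4,4]  stable
  step 2. node 1  ⊔preds=[-2,4]  new=[-2,4]  old=⊥  +wl: 0
  step 3. node 2  ⊔preds=[-2,4]  new=[-4,4]  old=⊥  +wl: 1
  step 4. node 3  ⊔preds=[-4,4]  new=[-4,2]  old=⊥  +wl: 2
  step 5. node 4  ⊔preds=[-4,4]  new=[-2,4]  old=[-2,3]  +wl: 
  step 6. node 0  ⊔preds=[-4,4]  new=[-4,4]  old=[4,4]  +wl: 4
  step 7. node 1  ⊔preds=[-4,4]  new=[-4,4]  old=[-2,4]  +wl: 0
  step 8. node 2  ⊔preds=[-4,4]  new=[-4,4]  stable
  step 9. node 4  ⊔preds=[-4,4]  new=[-2,4]  stable
  step 10. node 0  ⊔preds=[-4,4]  new=[-4,4]  stable

Least fixpoint reached:
  node 0: [-4,4]
  node 1: [-4,4]
  node 2: [-4,4]
  node 3: [-4,2]
  node 4: [-2,4]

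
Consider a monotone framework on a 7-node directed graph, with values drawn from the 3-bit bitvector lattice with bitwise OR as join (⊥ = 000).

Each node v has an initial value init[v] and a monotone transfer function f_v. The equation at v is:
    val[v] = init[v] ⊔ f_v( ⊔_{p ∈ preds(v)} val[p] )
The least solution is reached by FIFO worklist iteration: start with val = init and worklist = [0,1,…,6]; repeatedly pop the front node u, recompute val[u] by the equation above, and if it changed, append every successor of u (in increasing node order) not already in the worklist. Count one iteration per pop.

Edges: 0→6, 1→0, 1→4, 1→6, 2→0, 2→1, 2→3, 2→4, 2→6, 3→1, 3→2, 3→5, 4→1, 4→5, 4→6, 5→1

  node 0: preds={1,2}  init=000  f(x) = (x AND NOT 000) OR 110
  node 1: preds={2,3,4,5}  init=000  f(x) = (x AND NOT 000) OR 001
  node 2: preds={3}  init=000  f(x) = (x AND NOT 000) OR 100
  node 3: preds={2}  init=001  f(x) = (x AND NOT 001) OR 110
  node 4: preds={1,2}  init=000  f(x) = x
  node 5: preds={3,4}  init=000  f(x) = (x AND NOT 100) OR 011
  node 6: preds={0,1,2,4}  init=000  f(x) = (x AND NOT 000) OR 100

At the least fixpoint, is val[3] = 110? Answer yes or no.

Worklist (17 pops):
  #1 pop 0: in=000 → 110 (was 000); enqueue []
  #2 pop 1: in=001 → 001 (was 000); enqueue [0]
  #3 pop 2: in=001 → 101 (was 000); enqueue [1]
  #4 pop 3: in=101 → 111 (was 001); enqueue [2]
  #5 pop 4: in=101 → 101 (was 000); enqueue []
  #6 pop 5: in=111 → 011 (was 000); enqueue []
  #7 pop 6: in=111 → 111 (was 000); enqueue []
  #8 pop 0: in=101 → 111 (was 110); enqueue [6]
  #9 pop 1: in=111 → 111 (was 001); enqueue [0,4]
  #10 pop 2: in=111 → 111 (was 101); enqueue [1,3]
  #11 pop 6: in=111 → 111 (no change)
  #12 pop 0: in=111 → 111 (no change)
  #13 pop 4: in=111 → 111 (was 101); enqueue [5,6]
  #14 pop 1: in=111 → 111 (no change)
  #15 pop 3: in=111 → 111 (no change)
  #16 pop 5: in=111 → 011 (no change)
  #17 pop 6: in=111 → 111 (no change)

Fixpoint:
  val[0] = 111
  val[1] = 111
  val[2] = 111
  val[3] = 111
  val[4] = 111
  val[5] = 011
  val[6] = 111

no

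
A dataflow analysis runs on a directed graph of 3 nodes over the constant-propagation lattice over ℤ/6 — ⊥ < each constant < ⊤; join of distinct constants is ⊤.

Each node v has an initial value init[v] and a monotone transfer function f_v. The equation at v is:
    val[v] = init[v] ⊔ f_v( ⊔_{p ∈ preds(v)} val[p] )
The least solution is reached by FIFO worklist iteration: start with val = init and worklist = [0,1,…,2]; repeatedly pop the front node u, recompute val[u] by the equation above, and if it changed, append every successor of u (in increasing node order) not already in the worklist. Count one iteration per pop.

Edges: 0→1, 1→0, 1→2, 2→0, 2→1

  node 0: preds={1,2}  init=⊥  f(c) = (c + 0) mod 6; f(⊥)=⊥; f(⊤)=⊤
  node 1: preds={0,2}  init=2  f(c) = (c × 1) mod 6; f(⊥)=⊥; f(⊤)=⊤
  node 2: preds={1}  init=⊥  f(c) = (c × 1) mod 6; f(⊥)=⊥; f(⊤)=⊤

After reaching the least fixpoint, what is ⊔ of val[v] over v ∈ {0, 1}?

2

Iteration log — 5 steps:
  step 1. node 0  ⊔preds=2  new=2  old=⊥  +wl: 
  step 2. node 1  ⊔preds=2  new=2  stable
  step 3. node 2  ⊔preds=2  new=2  old=⊥  +wl: 0,1
  step 4. node 0  ⊔preds=2  new=2  stable
  step 5. node 1  ⊔preds=2  new=2  stable

Least fixpoint reached:
  node 0: 2
  node 1: 2
  node 2: 2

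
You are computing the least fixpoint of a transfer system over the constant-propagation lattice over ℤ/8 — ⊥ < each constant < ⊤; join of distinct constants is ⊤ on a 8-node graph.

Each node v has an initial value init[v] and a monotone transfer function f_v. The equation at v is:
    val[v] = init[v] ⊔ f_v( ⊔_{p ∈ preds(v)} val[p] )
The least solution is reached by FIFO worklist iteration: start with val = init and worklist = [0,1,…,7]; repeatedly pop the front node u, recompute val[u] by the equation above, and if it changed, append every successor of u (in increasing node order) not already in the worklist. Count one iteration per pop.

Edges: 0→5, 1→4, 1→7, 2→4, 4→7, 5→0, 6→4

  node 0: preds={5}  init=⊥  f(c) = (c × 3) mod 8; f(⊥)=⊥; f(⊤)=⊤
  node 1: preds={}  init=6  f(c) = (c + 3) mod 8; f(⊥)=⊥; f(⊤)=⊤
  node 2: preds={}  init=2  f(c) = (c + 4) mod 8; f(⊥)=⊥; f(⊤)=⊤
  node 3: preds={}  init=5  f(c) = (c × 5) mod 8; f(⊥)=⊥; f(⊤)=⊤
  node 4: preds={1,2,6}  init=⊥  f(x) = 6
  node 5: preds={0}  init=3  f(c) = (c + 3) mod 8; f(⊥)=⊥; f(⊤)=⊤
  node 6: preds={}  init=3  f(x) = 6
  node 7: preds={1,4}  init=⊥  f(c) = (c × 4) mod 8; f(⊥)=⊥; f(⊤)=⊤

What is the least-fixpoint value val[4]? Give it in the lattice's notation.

Worklist (11 pops):
  #1 pop 0: in=3 → 1 (was ⊥); enqueue []
  #2 pop 1: in=⊥ → 6 (no change)
  #3 pop 2: in=⊥ → 2 (no change)
  #4 pop 3: in=⊥ → 5 (no change)
  #5 pop 4: in=⊤ → 6 (was ⊥); enqueue []
  #6 pop 5: in=1 → ⊤ (was 3); enqueue [0]
  #7 pop 6: in=⊥ → ⊤ (was 3); enqueue [4]
  #8 pop 7: in=6 → 0 (was ⊥); enqueue []
  #9 pop 0: in=⊤ → ⊤ (was 1); enqueue [5]
  #10 pop 4: in=⊤ → 6 (no change)
  #11 pop 5: in=⊤ → ⊤ (no change)

Fixpoint:
  val[0] = ⊤
  val[1] = 6
  val[2] = 2
  val[3] = 5
  val[4] = 6
  val[5] = ⊤
  val[6] = ⊤
  val[7] = 0

6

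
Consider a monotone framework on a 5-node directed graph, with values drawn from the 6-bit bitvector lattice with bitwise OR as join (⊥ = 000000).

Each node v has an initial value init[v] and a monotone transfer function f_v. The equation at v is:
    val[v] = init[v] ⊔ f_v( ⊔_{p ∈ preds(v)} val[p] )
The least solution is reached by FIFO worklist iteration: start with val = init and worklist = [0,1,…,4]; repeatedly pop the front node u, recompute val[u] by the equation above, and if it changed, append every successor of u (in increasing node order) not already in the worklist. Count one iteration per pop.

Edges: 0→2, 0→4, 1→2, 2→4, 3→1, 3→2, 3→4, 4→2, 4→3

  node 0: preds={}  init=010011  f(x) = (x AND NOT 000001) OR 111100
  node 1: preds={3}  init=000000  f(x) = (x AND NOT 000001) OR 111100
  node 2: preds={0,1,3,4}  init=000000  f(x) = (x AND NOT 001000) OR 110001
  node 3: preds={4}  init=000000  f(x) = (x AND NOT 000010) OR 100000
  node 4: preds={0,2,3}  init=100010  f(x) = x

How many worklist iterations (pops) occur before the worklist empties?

Iteration log — 11 steps:
  step 1. node 0  ⊔preds=000000  new=111111  old=010011  +wl: 
  step 2. node 1  ⊔preds=000000  new=111100  old=000000  +wl: 
  step 3. node 2  ⊔preds=111111  new=110111  old=000000  +wl: 
  step 4. node 3  ⊔preds=100010  new=100000  old=000000  +wl: 1,2
  step 5. node 4  ⊔preds=111111  new=111111  old=100010  +wl: 3
  step 6. node 1  ⊔preds=100000  new=111100  stable
  step 7. node 2  ⊔preds=111111  new=110111  stable
  step 8. node 3  ⊔preds=111111  new=111101  old=100000  +wl: 1,2,4
  step 9. node 1  ⊔preds=111101  new=111100  stable
  step 10. node 2  ⊔preds=111111  new=110111  stable
  step 11. node 4  ⊔preds=111111  new=111111  stable

Least fixpoint reached:
  node 0: 111111
  node 1: 111100
  node 2: 110111
  node 3: 111101
  node 4: 111111

11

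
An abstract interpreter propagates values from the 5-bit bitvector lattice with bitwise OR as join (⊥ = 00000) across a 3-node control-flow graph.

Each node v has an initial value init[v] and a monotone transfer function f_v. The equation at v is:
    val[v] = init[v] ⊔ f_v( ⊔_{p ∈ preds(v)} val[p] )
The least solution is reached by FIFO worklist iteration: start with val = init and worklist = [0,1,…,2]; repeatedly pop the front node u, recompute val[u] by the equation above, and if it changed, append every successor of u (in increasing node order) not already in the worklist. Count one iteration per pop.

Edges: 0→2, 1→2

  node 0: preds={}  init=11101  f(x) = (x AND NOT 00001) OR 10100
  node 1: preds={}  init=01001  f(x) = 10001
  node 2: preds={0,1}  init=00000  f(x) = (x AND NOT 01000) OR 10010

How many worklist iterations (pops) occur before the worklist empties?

3

Worklist (3 pops):
  #1 pop 0: in=00000 → 11101 (no change)
  #2 pop 1: in=00000 → 11001 (was 01001); enqueue []
  #3 pop 2: in=11101 → 10111 (was 00000); enqueue []

Fixpoint:
  val[0] = 11101
  val[1] = 11001
  val[2] = 10111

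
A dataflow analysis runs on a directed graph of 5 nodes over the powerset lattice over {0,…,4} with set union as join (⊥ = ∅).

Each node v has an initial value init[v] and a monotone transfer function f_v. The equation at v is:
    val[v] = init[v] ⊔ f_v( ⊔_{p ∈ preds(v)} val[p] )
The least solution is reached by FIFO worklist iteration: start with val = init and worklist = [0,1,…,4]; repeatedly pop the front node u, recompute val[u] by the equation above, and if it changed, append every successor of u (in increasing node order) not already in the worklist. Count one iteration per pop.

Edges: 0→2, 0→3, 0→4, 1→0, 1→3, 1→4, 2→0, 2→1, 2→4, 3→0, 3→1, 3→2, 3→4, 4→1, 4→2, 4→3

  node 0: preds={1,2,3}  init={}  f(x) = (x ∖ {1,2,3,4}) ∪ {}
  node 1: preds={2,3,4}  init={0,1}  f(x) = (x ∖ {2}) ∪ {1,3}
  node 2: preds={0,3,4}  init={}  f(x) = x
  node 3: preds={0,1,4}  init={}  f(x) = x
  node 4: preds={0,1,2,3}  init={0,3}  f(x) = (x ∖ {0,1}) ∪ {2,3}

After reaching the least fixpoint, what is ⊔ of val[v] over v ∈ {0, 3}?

{0,1,2,3}

Worklist (13 pops):
  #1 pop 0: in={0,1} → {0} (was {}); enqueue []
  #2 pop 1: in={0,3} → {0,1,3} (was {0,1}); enqueue [0]
  #3 pop 2: in={0,3} → {0,3} (was {}); enqueue [1]
  #4 pop 3: in={0,1,3} → {0,1,3} (was {}); enqueue [2]
  #5 pop 4: in={0,1,3} → {0,2,3} (was {0,3}); enqueue [3]
  #6 pop 0: in={0,1,3} → {0} (no change)
  #7 pop 1: in={0,1,2,3} → {0,1,3} (no change)
  #8 pop 2: in={0,1,2,3} → {0,1,2,3} (was {0,3}); enqueue [0,1,4]
  #9 pop 3: in={0,1,2,3} → {0,1,2,3} (was {0,1,3}); enqueue [2]
  #10 pop 0: in={0,1,2,3} → {0} (no change)
  #11 pop 1: in={0,1,2,3} → {0,1,3} (no change)
  #12 pop 4: in={0,1,2,3} → {0,2,3} (no change)
  #13 pop 2: in={0,1,2,3} → {0,1,2,3} (no change)

Fixpoint:
  val[0] = {0}
  val[1] = {0,1,3}
  val[2] = {0,1,2,3}
  val[3] = {0,1,2,3}
  val[4] = {0,2,3}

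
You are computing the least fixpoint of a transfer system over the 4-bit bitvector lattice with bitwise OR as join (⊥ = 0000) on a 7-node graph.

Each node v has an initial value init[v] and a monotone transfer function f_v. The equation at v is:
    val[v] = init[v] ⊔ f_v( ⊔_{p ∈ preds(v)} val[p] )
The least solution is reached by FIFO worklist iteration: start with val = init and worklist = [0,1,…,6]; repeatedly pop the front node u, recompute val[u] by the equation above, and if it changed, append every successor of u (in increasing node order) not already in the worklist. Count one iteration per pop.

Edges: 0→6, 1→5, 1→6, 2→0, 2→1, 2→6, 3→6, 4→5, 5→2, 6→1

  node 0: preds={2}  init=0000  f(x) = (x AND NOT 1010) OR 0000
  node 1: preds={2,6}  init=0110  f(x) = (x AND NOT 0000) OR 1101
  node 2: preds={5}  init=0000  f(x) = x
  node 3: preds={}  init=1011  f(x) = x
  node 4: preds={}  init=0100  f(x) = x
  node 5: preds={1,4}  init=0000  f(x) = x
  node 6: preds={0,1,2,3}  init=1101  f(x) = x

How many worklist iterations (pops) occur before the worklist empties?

Worklist (11 pops):
  #1 pop 0: in=0000 → 0000 (no change)
  #2 pop 1: in=1101 → 1111 (was 0110); enqueue []
  #3 pop 2: in=0000 → 0000 (no change)
  #4 pop 3: in=0000 → 1011 (no change)
  #5 pop 4: in=0000 → 0100 (no change)
  #6 pop 5: in=1111 → 1111 (was 0000); enqueue [2]
  #7 pop 6: in=1111 → 1111 (was 1101); enqueue [1]
  #8 pop 2: in=1111 → 1111 (was 0000); enqueue [0,6]
  #9 pop 1: in=1111 → 1111 (no change)
  #10 pop 0: in=1111 → 0101 (was 0000); enqueue []
  #11 pop 6: in=1111 → 1111 (no change)

Fixpoint:
  val[0] = 0101
  val[1] = 1111
  val[2] = 1111
  val[3] = 1011
  val[4] = 0100
  val[5] = 1111
  val[6] = 1111

11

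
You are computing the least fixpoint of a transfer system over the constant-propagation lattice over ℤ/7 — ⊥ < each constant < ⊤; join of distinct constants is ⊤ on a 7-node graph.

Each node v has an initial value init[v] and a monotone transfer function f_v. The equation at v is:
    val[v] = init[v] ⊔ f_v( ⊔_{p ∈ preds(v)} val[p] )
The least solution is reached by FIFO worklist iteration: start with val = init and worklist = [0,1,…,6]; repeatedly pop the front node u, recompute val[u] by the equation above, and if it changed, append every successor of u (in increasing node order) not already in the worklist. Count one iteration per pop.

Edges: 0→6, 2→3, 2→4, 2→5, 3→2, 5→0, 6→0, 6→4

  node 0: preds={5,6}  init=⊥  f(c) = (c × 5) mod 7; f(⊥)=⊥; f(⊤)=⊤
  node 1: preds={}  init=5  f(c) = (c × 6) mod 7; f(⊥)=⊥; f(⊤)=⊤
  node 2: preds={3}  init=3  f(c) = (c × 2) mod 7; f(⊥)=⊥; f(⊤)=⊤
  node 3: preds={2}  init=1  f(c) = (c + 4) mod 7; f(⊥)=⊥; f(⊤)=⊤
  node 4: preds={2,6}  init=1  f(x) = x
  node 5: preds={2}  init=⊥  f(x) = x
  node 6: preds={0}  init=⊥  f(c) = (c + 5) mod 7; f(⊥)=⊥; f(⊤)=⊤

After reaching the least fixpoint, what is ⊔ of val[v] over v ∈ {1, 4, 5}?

Worklist (12 pops):
  #1 pop 0: in=⊥ → ⊥ (no change)
  #2 pop 1: in=⊥ → 5 (no change)
  #3 pop 2: in=1 → ⊤ (was 3); enqueue []
  #4 pop 3: in=⊤ → ⊤ (was 1); enqueue [2]
  #5 pop 4: in=⊤ → ⊤ (was 1); enqueue []
  #6 pop 5: in=⊤ → ⊤ (was ⊥); enqueue [0]
  #7 pop 6: in=⊥ → ⊥ (no change)
  #8 pop 2: in=⊤ → ⊤ (no change)
  #9 pop 0: in=⊤ → ⊤ (was ⊥); enqueue [6]
  #10 pop 6: in=⊤ → ⊤ (was ⊥); enqueue [0,4]
  #11 pop 0: in=⊤ → ⊤ (no change)
  #12 pop 4: in=⊤ → ⊤ (no change)

Fixpoint:
  val[0] = ⊤
  val[1] = 5
  val[2] = ⊤
  val[3] = ⊤
  val[4] = ⊤
  val[5] = ⊤
  val[6] = ⊤

⊤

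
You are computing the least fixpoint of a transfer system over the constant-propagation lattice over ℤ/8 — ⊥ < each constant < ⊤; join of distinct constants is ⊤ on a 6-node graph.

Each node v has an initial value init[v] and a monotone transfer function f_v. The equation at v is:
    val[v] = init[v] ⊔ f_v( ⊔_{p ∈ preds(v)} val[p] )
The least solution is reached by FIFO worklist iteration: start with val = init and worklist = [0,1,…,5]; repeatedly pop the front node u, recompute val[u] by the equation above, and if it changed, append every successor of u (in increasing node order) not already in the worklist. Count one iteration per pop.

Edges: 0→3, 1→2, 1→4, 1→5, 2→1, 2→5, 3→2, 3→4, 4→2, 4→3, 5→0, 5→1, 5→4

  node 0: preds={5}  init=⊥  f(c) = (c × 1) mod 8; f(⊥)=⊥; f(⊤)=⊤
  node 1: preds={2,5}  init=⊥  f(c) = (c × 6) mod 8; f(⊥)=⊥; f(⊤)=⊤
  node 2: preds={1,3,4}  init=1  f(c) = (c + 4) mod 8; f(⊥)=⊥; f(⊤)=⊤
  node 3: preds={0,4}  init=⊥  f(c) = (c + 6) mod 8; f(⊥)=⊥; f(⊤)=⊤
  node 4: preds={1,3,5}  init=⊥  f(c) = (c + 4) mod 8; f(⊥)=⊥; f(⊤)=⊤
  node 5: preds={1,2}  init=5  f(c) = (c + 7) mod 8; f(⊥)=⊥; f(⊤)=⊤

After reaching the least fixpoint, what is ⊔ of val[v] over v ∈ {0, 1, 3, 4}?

Iteration log — 13 steps:
  step 1. node 0  ⊔preds=5  new=5  old=⊥  +wl: 
  step 2. node 1  ⊔preds=⊤  new=⊤  old=⊥  +wl: 
  step 3. node 2  ⊔preds=⊤  new=⊤  old=1  +wl: 1
  step 4. node 3  ⊔preds=5  new=3  old=⊥  +wl: 2
  step 5. node 4  ⊔preds=⊤  new=⊤  old=⊥  +wl: 3
  step 6. node 5  ⊔preds=⊤  new=⊤  old=5  +wl: 0,4
  step 7. node 1  ⊔preds=⊤  new=⊤  stable
  step 8. node 2  ⊔preds=⊤  new=⊤  stable
  step 9. node 3  ⊔preds=⊤  new=⊤  old=3  +wl: 2
  step 10. node 0  ⊔preds=⊤  new=⊤  old=5  +wl: 3
  step 11. node 4  ⊔preds=⊤  new=⊤  stable
  step 12. node 2  ⊔preds=⊤  new=⊤  stable
  step 13. node 3  ⊔preds=⊤  new=⊤  stable

Least fixpoint reached:
  node 0: ⊤
  node 1: ⊤
  node 2: ⊤
  node 3: ⊤
  node 4: ⊤
  node 5: ⊤

⊤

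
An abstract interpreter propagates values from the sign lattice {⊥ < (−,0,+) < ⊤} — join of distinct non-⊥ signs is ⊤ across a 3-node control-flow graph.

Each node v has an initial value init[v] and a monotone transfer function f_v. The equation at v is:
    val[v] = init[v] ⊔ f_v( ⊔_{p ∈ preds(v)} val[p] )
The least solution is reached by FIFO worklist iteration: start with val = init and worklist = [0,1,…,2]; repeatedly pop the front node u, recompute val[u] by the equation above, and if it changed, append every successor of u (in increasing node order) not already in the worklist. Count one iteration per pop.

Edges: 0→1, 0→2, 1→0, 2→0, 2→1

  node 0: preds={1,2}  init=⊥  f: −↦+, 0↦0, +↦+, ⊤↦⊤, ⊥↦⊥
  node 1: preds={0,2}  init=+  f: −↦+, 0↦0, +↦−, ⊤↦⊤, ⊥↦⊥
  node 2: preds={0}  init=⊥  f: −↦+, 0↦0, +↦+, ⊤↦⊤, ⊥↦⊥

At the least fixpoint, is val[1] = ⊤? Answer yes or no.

Trace (8 dequeues):
  [1] u=0 | in + | out + | prev ⊥ | push {}
  [2] u=1 | in + | out ⊤ | prev + | push {0}
  [3] u=2 | in + | out + | prev ⊥ | push {1}
  [4] u=0 | in ⊤ | out ⊤ | prev + | push {2}
  [5] u=1 | in ⊤ | out ⊤ | ==
  [6] u=2 | in ⊤ | out ⊤ | prev + | push {0,1}
  [7] u=0 | in ⊤ | out ⊤ | ==
  [8] u=1 | in ⊤ | out ⊤ | ==

Converged values:
  [0] ⊤
  [1] ⊤
  [2] ⊤

yes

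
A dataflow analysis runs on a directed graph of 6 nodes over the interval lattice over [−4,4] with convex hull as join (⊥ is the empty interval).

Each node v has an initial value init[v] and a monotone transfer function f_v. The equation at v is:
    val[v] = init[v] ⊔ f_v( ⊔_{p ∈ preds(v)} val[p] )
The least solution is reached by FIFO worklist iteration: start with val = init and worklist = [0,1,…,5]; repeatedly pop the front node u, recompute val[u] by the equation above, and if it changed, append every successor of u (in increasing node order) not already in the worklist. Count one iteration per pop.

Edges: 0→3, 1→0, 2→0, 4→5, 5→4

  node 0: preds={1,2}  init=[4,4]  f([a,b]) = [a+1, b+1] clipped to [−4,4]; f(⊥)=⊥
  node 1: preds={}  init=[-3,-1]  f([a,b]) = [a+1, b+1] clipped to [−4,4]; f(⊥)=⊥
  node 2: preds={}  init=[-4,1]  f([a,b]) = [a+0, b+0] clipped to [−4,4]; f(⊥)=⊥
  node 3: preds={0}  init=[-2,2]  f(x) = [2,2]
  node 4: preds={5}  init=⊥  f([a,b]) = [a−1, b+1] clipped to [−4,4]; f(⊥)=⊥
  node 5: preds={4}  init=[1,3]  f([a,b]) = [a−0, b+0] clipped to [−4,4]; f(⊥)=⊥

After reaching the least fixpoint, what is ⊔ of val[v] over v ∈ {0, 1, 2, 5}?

Iteration log — 15 steps:
  step 1. node 0  ⊔preds=[-4,1]  new=[-3,4]  old=[4,4]  +wl: 
  step 2. node 1  ⊔preds=⊥  new=[-3,-1]  stable
  step 3. node 2  ⊔preds=⊥  new=[-4,1]  stable
  step 4. node 3  ⊔preds=[-3,4]  new=[-2,2]  stable
  step 5. node 4  ⊔preds=[1,3]  new=[0,4]  old=⊥  +wl: 
  step 6. node 5  ⊔preds=[0,4]  new=[0,4]  old=[1,3]  +wl: 4
  step 7. node 4  ⊔preds=[0,4]  new=[-1,4]  old=[0,4]  +wl: 5
  step 8. node 5  ⊔preds=[-1,4]  new=[-1,4]  old=[0,4]  +wl: 4
  step 9. node 4  ⊔preds=[-1,4]  new=[-2,4]  old=[-1,4]  +wl: 5
  step 10. node 5  ⊔preds=[-2,4]  new=[-2,4]  old=[-1,4]  +wl: 4
  step 11. node 4  ⊔preds=[-2,4]  new=[-3,4]  old=[-2,4]  +wl: 5
  step 12. node 5  ⊔preds=[-3,4]  new=[-3,4]  old=[-2,4]  +wl: 4
  step 13. node 4  ⊔preds=[-3,4]  new=[-4,4]  old=[-3,4]  +wl: 5
  step 14. node 5  ⊔preds=[-4,4]  new=[-4,4]  old=[-3,4]  +wl: 4
  step 15. node 4  ⊔preds=[-4,4]  new=[-4,4]  stable

Least fixpoint reached:
  node 0: [-3,4]
  node 1: [-3,-1]
  node 2: [-4,1]
  node 3: [-2,2]
  node 4: [-4,4]
  node 5: [-4,4]

[-4,4]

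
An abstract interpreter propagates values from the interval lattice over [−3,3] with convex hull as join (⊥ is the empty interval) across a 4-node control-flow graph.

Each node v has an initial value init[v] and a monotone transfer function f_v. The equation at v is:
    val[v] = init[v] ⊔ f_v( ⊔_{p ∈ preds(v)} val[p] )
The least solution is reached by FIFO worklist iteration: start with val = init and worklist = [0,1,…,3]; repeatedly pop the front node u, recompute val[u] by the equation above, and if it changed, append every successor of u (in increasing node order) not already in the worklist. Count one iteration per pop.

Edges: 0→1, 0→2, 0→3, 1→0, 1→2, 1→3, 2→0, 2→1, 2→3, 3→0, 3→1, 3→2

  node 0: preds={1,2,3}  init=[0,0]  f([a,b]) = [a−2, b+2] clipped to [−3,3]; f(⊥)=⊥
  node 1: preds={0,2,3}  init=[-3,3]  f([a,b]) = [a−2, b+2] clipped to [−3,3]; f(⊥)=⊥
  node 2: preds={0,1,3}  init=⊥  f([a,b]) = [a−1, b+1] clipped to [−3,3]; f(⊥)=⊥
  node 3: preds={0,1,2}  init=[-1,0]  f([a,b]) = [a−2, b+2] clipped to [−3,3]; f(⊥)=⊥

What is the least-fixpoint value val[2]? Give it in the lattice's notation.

[-3,3]

Iteration log — 7 steps:
  step 1. node 0  ⊔preds=[-3,3]  new=[-3,3]  old=[0,0]  +wl: 
  step 2. node 1  ⊔preds=[-3,3]  new=[-3,3]  stable
  step 3. node 2  ⊔preds=[-3,3]  new=[-3,3]  old=⊥  +wl: 0,1
  step 4. node 3  ⊔preds=[-3,3]  new=[-3,3]  old=[-1,0]  +wl: 2
  step 5. node 0  ⊔preds=[-3,3]  new=[-3,3]  stable
  step 6. node 1  ⊔preds=[-3,3]  new=[-3,3]  stable
  step 7. node 2  ⊔preds=[-3,3]  new=[-3,3]  stable

Least fixpoint reached:
  node 0: [-3,3]
  node 1: [-3,3]
  node 2: [-3,3]
  node 3: [-3,3]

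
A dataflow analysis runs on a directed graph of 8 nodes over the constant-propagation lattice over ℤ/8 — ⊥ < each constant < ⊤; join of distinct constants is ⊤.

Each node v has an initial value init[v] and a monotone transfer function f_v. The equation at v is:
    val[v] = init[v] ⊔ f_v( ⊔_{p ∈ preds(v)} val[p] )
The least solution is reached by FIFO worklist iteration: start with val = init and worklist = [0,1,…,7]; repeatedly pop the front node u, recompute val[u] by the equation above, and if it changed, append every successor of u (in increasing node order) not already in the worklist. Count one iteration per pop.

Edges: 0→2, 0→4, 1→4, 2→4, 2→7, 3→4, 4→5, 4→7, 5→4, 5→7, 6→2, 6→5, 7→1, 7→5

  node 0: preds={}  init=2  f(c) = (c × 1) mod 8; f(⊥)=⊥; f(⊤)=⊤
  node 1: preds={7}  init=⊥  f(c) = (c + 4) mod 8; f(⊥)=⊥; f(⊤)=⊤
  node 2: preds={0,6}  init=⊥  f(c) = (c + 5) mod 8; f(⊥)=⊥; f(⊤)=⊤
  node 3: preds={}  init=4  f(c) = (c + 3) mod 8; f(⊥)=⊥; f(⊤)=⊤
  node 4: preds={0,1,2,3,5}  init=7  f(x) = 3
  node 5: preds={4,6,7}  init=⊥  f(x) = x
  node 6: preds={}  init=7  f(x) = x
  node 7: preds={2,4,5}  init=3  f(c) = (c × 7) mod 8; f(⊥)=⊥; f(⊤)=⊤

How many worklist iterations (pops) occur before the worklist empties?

12

Trace (12 dequeues):
  [1] u=0 | in ⊥ | out 2 | ==
  [2] u=1 | in 3 | out 7 | prev ⊥ | push {}
  [3] u=2 | in ⊤ | out ⊤ | prev ⊥ | push {}
  [4] u=3 | in ⊥ | out 4 | ==
  [5] u=4 | in ⊤ | out ⊤ | prev 7 | push {}
  [6] u=5 | in ⊤ | out ⊤ | prev ⊥ | push {4}
  [7] u=6 | in ⊥ | out 7 | ==
  [8] u=7 | in ⊤ | out ⊤ | prev 3 | push {1,5}
  [9] u=4 | in ⊤ | out ⊤ | ==
  [10] u=1 | in ⊤ | out ⊤ | prev 7 | push {4}
  [11] u=5 | in ⊤ | out ⊤ | ==
  [12] u=4 | in ⊤ | out ⊤ | ==

Converged values:
  [0] 2
  [1] ⊤
  [2] ⊤
  [3] 4
  [4] ⊤
  [5] ⊤
  [6] 7
  [7] ⊤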